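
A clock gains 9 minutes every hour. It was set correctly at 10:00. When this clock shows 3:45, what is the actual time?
For every 60 true minutes, the faulty clock advances 69 minutes, so 1 faulty-clock minute corresponds to 60/69 true minutes.
From 10:00 to 3:45 on the faulty dial is 345 minutes.
True elapsed: 345 x 60/69 = 300 minutes = 5 hours.
True time: 10:00 + 5 hours = 3:00.

Final answer: 3:00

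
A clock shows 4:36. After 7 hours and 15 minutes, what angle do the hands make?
First find the time 7 hours and 15 minutes after 4:36.
Total minutes: 4 x 60 + 36 + 7 x 60 + 15 = 711.
711 mod 720 = 711 minutes = 11:51.
Now compute the angle at 11:51:
Hour hand: 11 x 30 + 51 x 0.5 = 355.5 degrees
Minute hand: 51 x 6 = 306 degrees
Difference: |355.5 - 306| = 49.5 degrees
The angle is 49.5 degrees

Final answer: 49.5 degrees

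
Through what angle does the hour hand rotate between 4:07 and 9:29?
The hour hand moves 0.5 degrees per minute.
Time elapsed: 9:29 - 4:07 = 322 minutes
Angular displacement: 322 x 0.5 = 161 degrees

Final answer: 161 degrees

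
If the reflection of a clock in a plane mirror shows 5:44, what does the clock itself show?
Reflection across the vertical (12-6) axis maps a hand at angle A degrees to (360 - A) degrees, which sends a reading of T minutes past 12:00 to (720 - T) minutes past 12:00.
Mirror reads 5:44 = 344 minutes past 12:00.
Actual time: (720 - 344) mod 720 = 376 minutes = 6:16.

Final answer: 6:16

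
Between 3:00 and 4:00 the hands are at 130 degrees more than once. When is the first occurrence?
At t minutes past 3:00, the hour hand is at 30 x 3 + 0.5t degrees and the minute hand is at 6t degrees.
The smaller angle between them is 130 degrees when |30H - 5.5t| = 130 or |30H - 5.5t| = 230.
With H = 3, solve 30 x 3 - 5.5t = +/- target for each target:
  t = (30 x 3 - 130) / 5.5 = -7.27 (outside (0, 60))
  t = (30 x 3 + 130) / 5.5 = 40
  t = (30 x 3 - 230) / 5.5 = -25.45 (outside (0, 60))
  t = (30 x 3 + 230) / 5.5 = 58.18
Valid solutions in (0, 60): {40, 58.18} minutes.
The first occurrence is t = 40 minutes.
The hands form a 130-degree angle at 40 minutes past 3:00.

Final answer: 40 minutes past 3:00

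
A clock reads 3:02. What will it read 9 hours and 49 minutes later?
Starting time: 3:02
Adding 49 minutes to 2 minutes: 2 + 49 = 51 minutes
Adding 9 hours: 3 + 9 = 12
Final time: 12:51

Final answer: 12:51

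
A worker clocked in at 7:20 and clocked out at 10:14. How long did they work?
From 7:20 to 10:14:
(10 x 60 + 14) - (7 x 60 + 20) = 614 - 440 = 174 minutes
= 2 hours and 54 minutes

Final answer: 2 hours and 54 minutes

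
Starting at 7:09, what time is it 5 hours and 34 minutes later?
Starting time: 7:09
Adding 34 minutes to 9 minutes: 9 + 34 = 43 minutes
Adding 5 hours: 7 + 5 = 12
Final time: 12:43

Final answer: 12:43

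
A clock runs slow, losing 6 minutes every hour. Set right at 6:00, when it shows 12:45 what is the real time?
For every 60 true minutes, the faulty clock advances 54 minutes, so 1 faulty-clock minute corresponds to 60/54 true minutes.
From 6:00 to 12:45 on the faulty dial is 405 minutes.
True elapsed: 405 x 60/54 = 450 minutes = 7 hours and 30 minutes.
True time: 6:00 + 7 hours and 30 minutes = 1:30.

Final answer: 1:30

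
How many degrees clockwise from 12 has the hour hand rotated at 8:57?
The hour hand moves 30 degrees per hour and 0.5 degrees per minute.
At 8:57: (8) x 30 + 57 x 0.5 = 240 + 28.5 = 268.5 degrees

Final answer: 268.5 degrees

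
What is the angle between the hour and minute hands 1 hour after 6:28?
First find the time 1 hour after 6:28.
Total minutes: 6 x 60 + 28 + 1 x 60 + 0 = 448.
448 mod 720 = 448 minutes = 7:28.
Now compute the angle at 7:28:
Hour hand: 7 x 30 + 28 x 0.5 = 224 degrees
Minute hand: 28 x 6 = 168 degrees
Difference: |224 - 168| = 56 degrees
The angle is 56 degrees

Final answer: 56 degrees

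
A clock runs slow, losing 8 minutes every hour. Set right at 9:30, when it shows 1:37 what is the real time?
For every 60 true minutes, the faulty clock advances 52 minutes, so 1 faulty-clock minute corresponds to 60/52 true minutes.
From 9:30 to 1:37 on the faulty dial is 247 minutes.
True elapsed: 247 x 60/52 = 285 minutes = 4 hours and 45 minutes.
True time: 9:30 + 4 hours and 45 minutes = 2:15.

Final answer: 2:15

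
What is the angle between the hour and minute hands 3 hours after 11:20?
First find the time 3 hours after 11:20.
Total minutes: 11 x 60 + 20 + 3 x 60 + 0 = 860.
860 mod 720 = 140 minutes = 2:20.
Now compute the angle at 2:20:
Hour hand: 2 x 30 + 20 x 0.5 = 70 degrees
Minute hand: 20 x 6 = 120 degrees
Difference: |70 - 120| = 50 degrees
The angle is 50 degrees

Final answer: 50 degrees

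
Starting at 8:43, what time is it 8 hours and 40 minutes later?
Starting time: 8:43
Adding 40 minutes to 43 minutes: 43 + 40 = 83 minutes = 1 hour and 23 minutes
Adding 8 hours: 8 + 8 + 1 (carry) = 17 - 12 = 5
Final time: 5:23

Final answer: 5:23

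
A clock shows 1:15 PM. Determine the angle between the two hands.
Hour hand position: 1 x 30 + 15 x 0.5 = 37.5 degrees
Minute hand position: 15 x 6 = 90 degrees
Difference: |37.5 - 90| = 52.5 degrees
The angle between the hands is 52.5 degrees

Final answer: 52.5 degrees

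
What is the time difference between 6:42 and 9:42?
From 6:42 to 9:42:
(9 x 60 + 42) - (6 x 60 + 42) = 582 - 402 = 180 minutes
= 3 hours

Final answer: 3 hours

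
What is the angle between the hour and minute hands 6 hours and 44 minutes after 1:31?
First find the time 6 hours and 44 minutes after 1:31.
Total minutes: 1 x 60 + 31 + 6 x 60 + 44 = 495.
495 mod 720 = 495 minutes = 8:15.
Now compute the angle at 8:15:
Hour hand: 8 x 30 + 15 x 0.5 = 247.5 degrees
Minute hand: 15 x 6 = 90 degrees
Difference: |247.5 - 90| = 157.5 degrees
The angle is 157.5 degrees

Final answer: 157.5 degrees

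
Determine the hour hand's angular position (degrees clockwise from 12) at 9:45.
The hour hand moves 30 degrees per hour and 0.5 degrees per minute.
At 9:45: (9) x 30 + 45 x 0.5 = 270 + 22.5 = 292.5 degrees

Final answer: 292.5 degrees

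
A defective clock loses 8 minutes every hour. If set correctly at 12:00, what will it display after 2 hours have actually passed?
For every 60 true minutes, the faulty clock advances 60 - 8 = 52 minutes.
True elapsed: 2 hours = 120 minutes.
Faulty clock advances: 120 x 52/60 = 104 minutes (drift: 16 minutes behind).
Shown time: 12:00 + 104 minutes = 1:44.

Final answer: 1:44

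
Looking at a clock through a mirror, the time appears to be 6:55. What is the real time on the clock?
Reflection across the vertical (12-6) axis maps a hand at angle A degrees to (360 - A) degrees, which sends a reading of T minutes past 12:00 to (720 - T) minutes past 12:00.
Mirror reads 6:55 = 415 minutes past 12:00.
Actual time: (720 - 415) mod 720 = 305 minutes = 5:05.

Final answer: 5:05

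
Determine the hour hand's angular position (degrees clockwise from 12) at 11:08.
The hour hand moves 30 degrees per hour and 0.5 degrees per minute.
At 11:08: (11) x 30 + 8 x 0.5 = 330 + 4 = 334 degrees

Final answer: 334 degrees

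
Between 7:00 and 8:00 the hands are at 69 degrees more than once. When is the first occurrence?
At t minutes past 7:00, the hour hand is at 30 x 7 + 0.5t degrees and the minute hand is at 6t degrees.
The smaller angle between them is 69 degrees when |30H - 5.5t| = 69 or |30H - 5.5t| = 291.
With H = 7, solve 30 x 7 - 5.5t = +/- target for each target:
  t = (30 x 7 - 69) / 5.5 = 25.64
  t = (30 x 7 + 69) / 5.5 = 50.73
  t = (30 x 7 - 291) / 5.5 = -14.73 (outside (0, 60))
  t = (30 x 7 + 291) / 5.5 = 91.09 (outside (0, 60))
Valid solutions in (0, 60): {25.64, 50.73} minutes.
The first occurrence is t = 25.64 minutes.
The hands form a 69-degree angle at 25.64 minutes past 7:00.

Final answer: 25.64 minutes past 7:00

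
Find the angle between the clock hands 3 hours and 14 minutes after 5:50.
First find the time 3 hours and 14 minutes after 5:50.
Total minutes: 5 x 60 + 50 + 3 x 60 + 14 = 544.
544 mod 720 = 544 minutes = 9:04.
Now compute the angle at 9:04:
Hour hand: 9 x 30 + 4 x 0.5 = 272 degrees
Minute hand: 4 x 6 = 24 degrees
Difference: |272 - 24| = 248 degrees
Smaller angle: 360 - 248 = 112 degrees

Final answer: 112 degrees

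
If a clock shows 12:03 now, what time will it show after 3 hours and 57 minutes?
Starting time: 12:03
Adding 57 minutes to 3 minutes: 3 + 57 = 60 minutes = 1 hour
Adding 3 hours: 12 + 3 + 1 (carry) = 16 - 12 = 4
Final time: 4:00

Final answer: 4:00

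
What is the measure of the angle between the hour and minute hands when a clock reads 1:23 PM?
Hour hand position: 1 x 30 + 23 x 0.5 = 41.5 degrees
Minute hand position: 23 x 6 = 138 degrees
Difference: |41.5 - 138| = 96.5 degrees
The angle between the hands is 96.5 degrees

Final answer: 96.5 degrees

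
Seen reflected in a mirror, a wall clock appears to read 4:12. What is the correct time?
Reflection across the vertical (12-6) axis maps a hand at angle A degrees to (360 - A) degrees, which sends a reading of T minutes past 12:00 to (720 - T) minutes past 12:00.
Mirror reads 4:12 = 252 minutes past 12:00.
Actual time: (720 - 252) mod 720 = 468 minutes = 7:48.

Final answer: 7:48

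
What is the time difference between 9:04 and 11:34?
From 9:04 to 11:34:
(11 x 60 + 34) - (9 x 60 + 4) = 694 - 544 = 150 minutes
= 2 hours and 30 minutes

Final answer: 2 hours and 30 minutes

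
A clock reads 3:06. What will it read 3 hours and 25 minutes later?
Starting time: 3:06
Adding 25 minutes to 6 minutes: 6 + 25 = 31 minutes
Adding 3 hours: 3 + 3 = 6
Final time: 6:31

Final answer: 6:31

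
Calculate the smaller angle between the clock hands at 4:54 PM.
Hour hand position: 4 x 30 + 54 x 0.5 = 147 degrees
Minute hand position: 54 x 6 = 324 degrees
Difference: |147 - 324| = 177 degrees
The angle between the hands is 177 degrees

Final answer: 177 degrees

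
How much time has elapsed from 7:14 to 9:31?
From 7:14 to 9:31:
(9 x 60 + 31) - (7 x 60 + 14) = 571 - 434 = 137 minutes
= 2 hours and 17 minutes

Final answer: 2 hours and 17 minutes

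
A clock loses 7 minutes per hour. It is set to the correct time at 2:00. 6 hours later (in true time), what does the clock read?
For every 60 true minutes, the faulty clock advances 60 - 7 = 53 minutes.
True elapsed: 6 hours = 360 minutes.
Faulty clock advances: 360 x 53/60 = 318 minutes (drift: 42 minutes behind).
Shown time: 2:00 + 318 minutes = 7:18.

Final answer: 7:18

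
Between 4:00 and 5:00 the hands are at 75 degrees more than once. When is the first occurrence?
At t minutes past 4:00, the hour hand is at 30 x 4 + 0.5t degrees and the minute hand is at 6t degrees.
The smaller angle between them is 75 degrees when |30H - 5.5t| = 75 or |30H - 5.5t| = 285.
With H = 4, solve 30 x 4 - 5.5t = +/- target for each target:
  t = (30 x 4 - 75) / 5.5 = 8.18
  t = (30 x 4 + 75) / 5.5 = 35.45
  t = (30 x 4 - 285) / 5.5 = -30 (outside (0, 60))
  t = (30 x 4 + 285) / 5.5 = 73.64 (outside (0, 60))
Valid solutions in (0, 60): {8.18, 35.45} minutes.
The first occurrence is t = 8.18 minutes.
The hands form a 75-degree angle at 8.18 minutes past 4:00.

Final answer: 8.18 minutes past 4:00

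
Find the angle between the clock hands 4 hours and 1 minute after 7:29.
First find the time 4 hours and 1 minute after 7:29.
Total minutes: 7 x 60 + 29 + 4 x 60 + 1 = 690.
690 mod 720 = 690 minutes = 11:30.
Now compute the angle at 11:30:
Hour hand: 11 x 30 + 30 x 0.5 = 345 degrees
Minute hand: 30 x 6 = 180 degrees
Difference: |345 - 180| = 165 degrees
The angle is 165 degrees

Final answer: 165 degrees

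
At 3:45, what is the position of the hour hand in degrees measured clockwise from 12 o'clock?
The hour hand moves 30 degrees per hour and 0.5 degrees per minute.
At 3:45: (3) x 30 + 45 x 0.5 = 90 + 22.5 = 112.5 degrees

Final answer: 112.5 degrees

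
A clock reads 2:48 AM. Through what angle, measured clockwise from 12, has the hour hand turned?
The hour hand moves 30 degrees per hour and 0.5 degrees per minute.
At 2:48: (2) x 30 + 48 x 0.5 = 60 + 24 = 84 degrees

Final answer: 84 degrees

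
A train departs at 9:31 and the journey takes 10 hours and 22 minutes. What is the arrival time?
Starting time: 9:31
Adding 22 minutes to 31 minutes: 31 + 22 = 53 minutes
Adding 10 hours: 9 + 10 = 19 - 12 = 7
Final time: 7:53

Final answer: 7:53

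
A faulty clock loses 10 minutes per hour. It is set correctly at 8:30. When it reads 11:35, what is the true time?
For every 60 true minutes, the faulty clock advances 50 minutes, so 1 faulty-clock minute corresponds to 60/50 true minutes.
From 8:30 to 11:35 on the faulty dial is 185 minutes.
True elapsed: 185 x 60/50 = 222 minutes = 3 hours and 42 minutes.
True time: 8:30 + 3 hours and 42 minutes = 12:12.

Final answer: 12:12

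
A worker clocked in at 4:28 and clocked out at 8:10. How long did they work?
From 4:28 to 8:10:
(8 x 60 + 10) - (4 x 60 + 28) = 490 - 268 = 222 minutes
= 3 hours and 42 minutes

Final answer: 3 hours and 42 minutes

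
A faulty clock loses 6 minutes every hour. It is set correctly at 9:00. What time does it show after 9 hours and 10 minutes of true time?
For every 60 true minutes, the faulty clock advances 60 - 6 = 54 minutes.
True elapsed: 9 hours and 10 minutes = 550 minutes.
Faulty clock advances: 550 x 54/60 = 495 minutes (drift: 55 minutes behind).
Shown time: 9:00 + 495 minutes = 5:15.

Final answer: 5:15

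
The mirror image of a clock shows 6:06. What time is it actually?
Reflection across the vertical (12-6) axis maps a hand at angle A degrees to (360 - A) degrees, which sends a reading of T minutes past 12:00 to (720 - T) minutes past 12:00.
Mirror reads 6:06 = 366 minutes past 12:00.
Actual time: (720 - 366) mod 720 = 354 minutes = 5:54.

Final answer: 5:54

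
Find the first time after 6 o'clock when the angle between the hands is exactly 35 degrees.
At t minutes past 6:00, the hour hand is at 30 x 6 + 0.5t degrees and the minute hand is at 6t degrees.
The smaller angle between them is 35 degrees when |30H - 5.5t| = 35 or |30H - 5.5t| = 325.
With H = 6, solve 30 x 6 - 5.5t = +/- target for each target:
  t = (30 x 6 - 35) / 5.5 = 26.36
  t = (30 x 6 + 35) / 5.5 = 39.09
  t = (30 x 6 - 325) / 5.5 = -26.36 (outside (0, 60))
  t = (30 x 6 + 325) / 5.5 = 91.82 (outside (0, 60))
Valid solutions in (0, 60): {26.36, 39.09} minutes.
The first occurrence is t = 26.36 minutes.
The hands form a 35-degree angle at 26.36 minutes past 6:00.

Final answer: 26.36 minutes past 6:00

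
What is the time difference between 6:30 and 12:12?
From 6:30 to 12:12:
(12 x 60 + 12) - (6 x 60 + 30) = 732 - 390 = 342 minutes
= 5 hours and 42 minutes

Final answer: 5 hours and 42 minutes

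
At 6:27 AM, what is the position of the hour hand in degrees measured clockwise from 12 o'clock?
The hour hand moves 30 degrees per hour and 0.5 degrees per minute.
At 6:27: (6) x 30 + 27 x 0.5 = 180 + 13.5 = 193.5 degrees

Final answer: 193.5 degrees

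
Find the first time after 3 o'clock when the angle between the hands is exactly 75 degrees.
At t minutes past 3:00, the hour hand is at 30 x 3 + 0.5t degrees and the minute hand is at 6t degrees.
The smaller angle between them is 75 degrees when |30H - 5.5t| = 75 or |30H - 5.5t| = 285.
With H = 3, solve 30 x 3 - 5.5t = +/- target for each target:
  t = (30 x 3 - 75) / 5.5 = 2.73
  t = (30 x 3 + 75) / 5.5 = 30
  t = (30 x 3 - 285) / 5.5 = -35.45 (outside (0, 60))
  t = (30 x 3 + 285) / 5.5 = 68.18 (outside (0, 60))
Valid solutions in (0, 60): {2.73, 30} minutes.
The first occurrence is t = 2.73 minutes.
The hands form a 75-degree angle at 2.73 minutes past 3:00.

Final answer: 2.73 minutes past 3:00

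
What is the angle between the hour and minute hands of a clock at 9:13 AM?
Hour hand position: 9 x 30 + 13 x 0.5 = 276.5 degrees
Minute hand position: 13 x 6 = 78 degrees
Difference: |276.5 - 78| = 198.5 degrees
Since 198.5 > 180, the smaller angle is 360 - 198.5 = 161.5 degrees

Final answer: 161.5 degrees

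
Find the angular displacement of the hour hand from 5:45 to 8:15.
The hour hand moves 0.5 degrees per minute.
Time elapsed: 8:15 - 5:45 = 150 minutes
Angular displacement: 150 x 0.5 = 75 degrees

Final answer: 75 degrees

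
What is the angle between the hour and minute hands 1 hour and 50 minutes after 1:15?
First find the time 1 hour and 50 minutes after 1:15.
Total minutes: 1 x 60 + 15 + 1 x 60 + 50 = 185.
185 mod 720 = 185 minutes = 3:05.
Now compute the angle at 3:05:
Hour hand: 3 x 30 + 5 x 0.5 = 92.5 degrees
Minute hand: 5 x 6 = 30 degrees
Difference: |92.5 - 30| = 62.5 degrees
The angle is 62.5 degrees

Final answer: 62.5 degrees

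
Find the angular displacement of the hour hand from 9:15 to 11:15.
The hour hand moves 0.5 degrees per minute.
Time elapsed: 11:15 - 9:15 = 120 minutes
Angular displacement: 120 x 0.5 = 60 degrees

Final answer: 60 degrees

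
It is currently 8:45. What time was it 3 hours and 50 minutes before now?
Starting time: 8:45 = 525 total minutes past 12:00
Subtracting: 3 hours and 50 minutes = 230 minutes
525 - 230 = 295 minutes
= 4 hours and 55 minutes past 12:00 = 4:55

Final answer: 4:55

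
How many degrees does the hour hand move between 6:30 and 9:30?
The hour hand moves 0.5 degrees per minute.
Time elapsed: 9:30 - 6:30 = 180 minutes
Angular displacement: 180 x 0.5 = 90 degrees

Final answer: 90 degrees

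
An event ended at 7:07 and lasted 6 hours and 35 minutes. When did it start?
Starting time: 7:07 = 427 total minutes past 12:00
Subtracting: 6 hours and 35 minutes = 395 minutes
427 - 395 = 32 minutes
= 32 minutes past 12:00 = 12:32

Final answer: 12:32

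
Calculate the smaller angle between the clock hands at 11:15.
Hour hand position: 11 x 30 + 15 x 0.5 = 337.5 degrees
Minute hand position: 15 x 6 = 90 degrees
Difference: |337.5 - 90| = 247.5 degrees
Since 247.5 > 180, the smaller angle is 360 - 247.5 = 112.5 degrees

Final answer: 112.5 degrees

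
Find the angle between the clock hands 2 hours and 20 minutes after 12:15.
First find the time 2 hours and 20 minutes after 12:15.
Total minutes: 12 x 60 + 15 + 2 x 60 + 20 = 875.
875 mod 720 = 155 minutes = 2:35.
Now compute the angle at 2:35:
Hour hand: 2 x 30 + 35 x 0.5 = 77.5 degrees
Minute hand: 35 x 6 = 210 degrees
Difference: |77.5 - 210| = 132.5 degrees
The angle is 132.5 degrees

Final answer: 132.5 degrees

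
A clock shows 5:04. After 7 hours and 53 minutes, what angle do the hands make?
First find the time 7 hours and 53 minutes after 5:04.
Total minutes: 5 x 60 + 4 + 7 x 60 + 53 = 777.
777 mod 720 = 57 minutes = 12:57.
Now compute the angle at 12:57:
Hour hand: 0 x 30 + 57 x 0.5 = 28.5 degrees
Minute hand: 57 x 6 = 342 degrees
Difference: |28.5 - 342| = 313.5 degrees
Smaller angle: 360 - 313.5 = 46.5 degrees

Final answer: 46.5 degrees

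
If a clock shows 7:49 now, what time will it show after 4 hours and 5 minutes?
Starting time: 7:49
Adding 5 minutes to 49 minutes: 49 + 5 = 54 minutes
Adding 4 hours: 7 + 4 = 11
Final time: 11:54

Final answer: 11:54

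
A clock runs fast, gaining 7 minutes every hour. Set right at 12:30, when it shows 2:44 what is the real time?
For every 60 true minutes, the faulty clock advances 67 minutes, so 1 faulty-clock minute corresponds to 60/67 true minutes.
From 12:30 to 2:44 on the faulty dial is 134 minutes.
True elapsed: 134 x 60/67 = 120 minutes = 2 hours.
True time: 12:30 + 2 hours = 2:30.

Final answer: 2:30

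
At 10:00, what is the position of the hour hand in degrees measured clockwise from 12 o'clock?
The hour hand moves 30 degrees per hour and 0.5 degrees per minute.
At 10:00: (10) x 30 + 0 x 0.5 = 300 + 0 = 300 degrees

Final answer: 300 degrees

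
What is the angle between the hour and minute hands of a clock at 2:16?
Hour hand position: 2 x 30 + 16 x 0.5 = 68 degrees
Minute hand position: 16 x 6 = 96 degrees
Difference: |68 - 96| = 28 degrees
The angle between the hands is 28 degrees

Final answer: 28 degrees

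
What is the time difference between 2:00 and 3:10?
From 2:00 to 3:10:
(3 x 60 + 10) - (2 x 60 + 0) = 190 - 120 = 70 minutes
= 1 hour and 10 minutes

Final answer: 1 hour and 10 minutes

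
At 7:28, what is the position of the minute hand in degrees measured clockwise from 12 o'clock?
The minute hand moves 6 degrees per minute.
At 7:28: 28 x 6 = 168 degrees

Final answer: 168 degrees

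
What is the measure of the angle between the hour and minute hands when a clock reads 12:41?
Hour hand position: 0 x 30 + 41 x 0.5 = 20.5 degrees
Minute hand position: 41 x 6 = 246 degrees
Difference: |20.5 - 246| = 225.5 degrees
Since 225.5 > 180, the smaller angle is 360 - 225.5 = 134.5 degrees

Final answer: 134.5 degrees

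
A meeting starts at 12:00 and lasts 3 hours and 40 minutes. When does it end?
Starting time: 12:00
Adding 40 minutes to 0 minutes: 0 + 40 = 40 minutes
Adding 3 hours: 12 + 3 = 15 - 12 = 3
Final time: 3:40

Final answer: 3:40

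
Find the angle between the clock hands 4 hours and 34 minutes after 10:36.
First find the time 4 hours and 34 minutes after 10:36.
Total minutes: 10 x 60 + 36 + 4 x 60 + 34 = 910.
910 mod 720 = 190 minutes = 3:10.
Now compute the angle at 3:10:
Hour hand: 3 x 30 + 10 x 0.5 = 95 degrees
Minute hand: 10 x 6 = 60 degrees
Difference: |95 - 60| = 35 degrees
The angle is 35 degrees

Final answer: 35 degrees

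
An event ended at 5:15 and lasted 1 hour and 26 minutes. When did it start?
Starting time: 5:15 = 315 total minutes past 12:00
Subtracting: 1 hour and 26 minutes = 86 minutes
315 - 86 = 229 minutes
= 3 hours and 49 minutes past 12:00 = 3:49

Final answer: 3:49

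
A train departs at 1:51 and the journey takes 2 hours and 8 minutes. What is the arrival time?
Starting time: 1:51
Adding 8 minutes to 51 minutes: 51 + 8 = 59 minutes
Adding 2 hours: 1 + 2 = 3
Final time: 3:59

Final answer: 3:59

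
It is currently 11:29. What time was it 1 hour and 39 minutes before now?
Starting time: 11:29 = 689 total minutes past 12:00
Subtracting: 1 hour and 39 minutes = 99 minutes
689 - 99 = 590 minutes
= 9 hours and 50 minutes past 12:00 = 9:50

Final answer: 9:50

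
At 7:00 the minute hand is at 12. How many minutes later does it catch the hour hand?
The minute hand gains 5.5 degrees per minute on the hour hand.
At 7:00, the hour hand is at 210 degrees and the minute hand is at 0 degrees.
The gap is 210 degrees. Time to close: 210/5.5 = 60 x 7/11 = 38.18 minutes.
The hands overlap at 38.18 minutes past 7:00.

Final answer: 38.18 minutes past 7:00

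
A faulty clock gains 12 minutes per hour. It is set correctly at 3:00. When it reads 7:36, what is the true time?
For every 60 true minutes, the faulty clock advances 72 minutes, so 1 faulty-clock minute corresponds to 60/72 true minutes.
From 3:00 to 7:36 on the faulty dial is 276 minutes.
True elapsed: 276 x 60/72 = 230 minutes = 3 hours and 50 minutes.
True time: 3:00 + 3 hours and 50 minutes = 6:50.

Final answer: 6:50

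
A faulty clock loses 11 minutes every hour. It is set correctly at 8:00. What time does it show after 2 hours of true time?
For every 60 true minutes, the faulty clock advances 60 - 11 = 49 minutes.
True elapsed: 2 hours = 120 minutes.
Faulty clock advances: 120 x 49/60 = 98 minutes (drift: 22 minutes behind).
Shown time: 8:00 + 98 minutes = 9:38.

Final answer: 9:38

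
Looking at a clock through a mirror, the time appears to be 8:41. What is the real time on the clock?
Reflection across the vertical (12-6) axis maps a hand at angle A degrees to (360 - A) degrees, which sends a reading of T minutes past 12:00 to (720 - T) minutes past 12:00.
Mirror reads 8:41 = 521 minutes past 12:00.
Actual time: (720 - 521) mod 720 = 199 minutes = 3:19.

Final answer: 3:19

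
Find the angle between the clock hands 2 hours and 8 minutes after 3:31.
First find the time 2 hours and 8 minutes after 3:31.
Total minutes: 3 x 60 + 31 + 2 x 60 + 8 = 339.
339 mod 720 = 339 minutes = 5:39.
Now compute the angle at 5:39:
Hour hand: 5 x 30 + 39 x 0.5 = 169.5 degrees
Minute hand: 39 x 6 = 234 degrees
Difference: |169.5 - 234| = 64.5 degrees
The angle is 64.5 degrees

Final answer: 64.5 degrees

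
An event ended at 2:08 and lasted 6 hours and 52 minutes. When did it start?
Starting time: 2:08 = 128 total minutes past 12:00
Subtracting: 6 hours and 52 minutes = 412 minutes
128 - 412 = -284 (negative, add 12 hours = 720) = 436 minutes
= 7 hours and 16 minutes past 12:00 = 7:16

Final answer: 7:16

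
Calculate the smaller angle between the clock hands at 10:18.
Hour hand position: 10 x 30 + 18 x 0.5 = 309 degrees
Minute hand position: 18 x 6 = 108 degrees
Difference: |309 - 108| = 201 degrees
Since 201 > 180, the smaller angle is 360 - 201 = 159 degrees

Final answer: 159 degrees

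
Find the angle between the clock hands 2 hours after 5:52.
First find the time 2 hours after 5:52.
Total minutes: 5 x 60 + 52 + 2 x 60 + 0 = 472.
472 mod 720 = 472 minutes = 7:52.
Now compute the angle at 7:52:
Hour hand: 7 x 30 + 52 x 0.5 = 236 degrees
Minute hand: 52 x 6 = 312 degrees
Difference: |236 - 312| = 76 degrees
The angle is 76 degrees

Final answer: 76 degrees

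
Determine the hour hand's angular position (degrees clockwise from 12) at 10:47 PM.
The hour hand moves 30 degrees per hour and 0.5 degrees per minute.
At 10:47: (10) x 30 + 47 x 0.5 = 300 + 23.5 = 323.5 degrees

Final answer: 323.5 degrees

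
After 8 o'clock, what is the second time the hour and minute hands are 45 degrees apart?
At t minutes past 8:00, the hour hand is at 30 x 8 + 0.5t degrees and the minute hand is at 6t degrees.
The smaller angle between them is 45 degrees when |30H - 5.5t| = 45 or |30H - 5.5t| = 315.
With H = 8, solve 30 x 8 - 5.5t = +/- target for each target:
  t = (30 x 8 - 45) / 5.5 = 35.45
  t = (30 x 8 + 45) / 5.5 = 51.82
  t = (30 x 8 - 315) / 5.5 = -13.64 (outside (0, 60))
  t = (30 x 8 + 315) / 5.5 = 100.91 (outside (0, 60))
Valid solutions in (0, 60): {35.45, 51.82} minutes.
The second occurrence is t = 51.82 minutes.
The hands form a 45-degree angle at 51.82 minutes past 8:00.

Final answer: 51.82 minutes past 8:00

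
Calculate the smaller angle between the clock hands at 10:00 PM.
Hour hand position: 10 x 30 + 0 x 0.5 = 300 degrees
Minute hand position: 0 x 6 = 0 degrees
Difference: |300 - 0| = 300 degrees
Since 300 > 180, the smaller angle is 360 - 300 = 60 degrees

Final answer: 60 degrees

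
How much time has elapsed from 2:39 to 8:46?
From 2:39 to 8:46:
(8 x 60 + 46) - (2 x 60 + 39) = 526 - 159 = 367 minutes
= 6 hours and 7 minutes

Final answer: 6 hours and 7 minutes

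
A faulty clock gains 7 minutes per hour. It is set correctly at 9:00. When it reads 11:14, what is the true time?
For every 60 true minutes, the faulty clock advances 67 minutes, so 1 faulty-clock minute corresponds to 60/67 true minutes.
From 9:00 to 11:14 on the faulty dial is 134 minutes.
True elapsed: 134 x 60/67 = 120 minutes = 2 hours.
True time: 9:00 + 2 hours = 11:00.

Final answer: 11:00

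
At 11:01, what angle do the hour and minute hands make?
Hour hand position: 11 x 30 + 1 x 0.5 = 330.5 degrees
Minute hand position: 1 x 6 = 6 degrees
Difference: |330.5 - 6| = 324.5 degrees
Since 324.5 > 180, the smaller angle is 360 - 324.5 = 35.5 degrees

Final answer: 35.5 degrees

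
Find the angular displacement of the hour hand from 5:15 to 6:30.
The hour hand moves 0.5 degrees per minute.
Time elapsed: 6:30 - 5:15 = 75 minutes
Angular displacement: 75 x 0.5 = 37.5 degrees

Final answer: 37.5 degrees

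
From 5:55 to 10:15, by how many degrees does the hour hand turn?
The hour hand moves 0.5 degrees per minute.
Time elapsed: 10:15 - 5:55 = 260 minutes
Angular displacement: 260 x 0.5 = 130 degrees

Final answer: 130 degrees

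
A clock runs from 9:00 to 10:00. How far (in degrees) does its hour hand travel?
The hour hand moves 0.5 degrees per minute.
Time elapsed: 10:00 - 9:00 = 60 minutes
Angular displacement: 60 x 0.5 = 30 degrees

Final answer: 30 degrees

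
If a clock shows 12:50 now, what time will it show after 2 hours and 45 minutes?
Starting time: 12:50
Adding 45 minutes to 50 minutes: 50 + 45 = 95 minutes = 1 hour and 35 minutes
Adding 2 hours: 12 + 2 + 1 (carry) = 15 - 12 = 3
Final time: 3:35

Final answer: 3:35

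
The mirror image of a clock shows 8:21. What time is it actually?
Reflection across the vertical (12-6) axis maps a hand at angle A degrees to (360 - A) degrees, which sends a reading of T minutes past 12:00 to (720 - T) minutes past 12:00.
Mirror reads 8:21 = 501 minutes past 12:00.
Actual time: (720 - 501) mod 720 = 219 minutes = 3:39.

Final answer: 3:39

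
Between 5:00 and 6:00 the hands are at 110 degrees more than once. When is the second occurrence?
At t minutes past 5:00, the hour hand is at 30 x 5 + 0.5t degrees and the minute hand is at 6t degrees.
The smaller angle between them is 110 degrees when |30H - 5.5t| = 110 or |30H - 5.5t| = 250.
With H = 5, solve 30 x 5 - 5.5t = +/- target for each target:
  t = (30 x 5 - 110) / 5.5 = 7.27
  t = (30 x 5 + 110) / 5.5 = 47.27
  t = (30 x 5 - 250) / 5.5 = -18.18 (outside (0, 60))
  t = (30 x 5 + 250) / 5.5 = 72.73 (outside (0, 60))
Valid solutions in (0, 60): {7.27, 47.27} minutes.
The second occurrence is t = 47.27 minutes.
The hands form a 110-degree angle at 47.27 minutes past 5:00.

Final answer: 47.27 minutes past 5:00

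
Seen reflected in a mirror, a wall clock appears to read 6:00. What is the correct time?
Reflection across the vertical (12-6) axis maps a hand at angle A degrees to (360 - A) degrees, which sends a reading of T minutes past 12:00 to (720 - T) minutes past 12:00.
Mirror reads 6:00 = 360 minutes past 12:00.
Actual time: (720 - 360) mod 720 = 360 minutes = 6:00.

Final answer: 6:00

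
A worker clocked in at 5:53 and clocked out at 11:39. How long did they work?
From 5:53 to 11:39:
(11 x 60 + 39) - (5 x 60 + 53) = 699 - 353 = 346 minutes
= 5 hours and 46 minutes

Final answer: 5 hours and 46 minutes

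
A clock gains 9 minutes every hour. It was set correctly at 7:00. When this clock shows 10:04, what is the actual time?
For every 60 true minutes, the faulty clock advances 69 minutes, so 1 faulty-clock minute corresponds to 60/69 true minutes.
From 7:00 to 10:04 on the faulty dial is 184 minutes.
True elapsed: 184 x 60/69 = 160 minutes = 2 hours and 40 minutes.
True time: 7:00 + 2 hours and 40 minutes = 9:40.

Final answer: 9:40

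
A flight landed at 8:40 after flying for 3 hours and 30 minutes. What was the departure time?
Starting time: 8:40 = 520 total minutes past 12:00
Subtracting: 3 hours and 30 minutes = 210 minutes
520 - 210 = 310 minutes
= 5 hours and 10 minutes past 12:00 = 5:10

Final answer: 5:10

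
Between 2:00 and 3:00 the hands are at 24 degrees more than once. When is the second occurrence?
At t minutes past 2:00, the hour hand is at 30 x 2 + 0.5t degrees and the minute hand is at 6t degrees.
The smaller angle between them is 24 degrees when |30H - 5.5t| = 24 or |30H - 5.5t| = 336.
With H = 2, solve 30 x 2 - 5.5t = +/- target for each target:
  t = (30 x 2 - 24) / 5.5 = 6.55
  t = (30 x 2 + 24) / 5.5 = 15.27
  t = (30 x 2 - 336) / 5.5 = -50.18 (outside (0, 60))
  t = (30 x 2 + 336) / 5.5 = 72 (outside (0, 60))
Valid solutions in (0, 60): {6.55, 15.27} minutes.
The second occurrence is t = 15.27 minutes.
The hands form a 24-degree angle at 15.27 minutes past 2:00.

Final answer: 15.27 minutes past 2:00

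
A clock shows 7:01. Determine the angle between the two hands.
Hour hand position: 7 x 30 + 1 x 0.5 = 210.5 degrees
Minute hand position: 1 x 6 = 6 degrees
Difference: |210.5 - 6| = 204.5 degrees
Since 204.5 > 180, the smaller angle is 360 - 204.5 = 155.5 degrees

Final answer: 155.5 degrees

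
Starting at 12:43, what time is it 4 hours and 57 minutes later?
Starting time: 12:43
Adding 57 minutes to 43 minutes: 43 + 57 = 100 minutes = 1 hour and 40 minutes
Adding 4 hours: 12 + 4 + 1 (carry) = 17 - 12 = 5
Final time: 5:40

Final answer: 5:40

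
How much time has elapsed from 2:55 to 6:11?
From 2:55 to 6:11:
(6 x 60 + 11) - (2 x 60 + 55) = 371 - 175 = 196 minutes
= 3 hours and 16 minutes

Final answer: 3 hours and 16 minutes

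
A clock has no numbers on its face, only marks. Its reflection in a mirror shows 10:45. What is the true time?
Reflection across the vertical (12-6) axis maps a hand at angle A degrees to (360 - A) degrees, which sends a reading of T minutes past 12:00 to (720 - T) minutes past 12:00.
Mirror reads 10:45 = 645 minutes past 12:00.
Actual time: (720 - 645) mod 720 = 75 minutes = 1:15.

Final answer: 1:15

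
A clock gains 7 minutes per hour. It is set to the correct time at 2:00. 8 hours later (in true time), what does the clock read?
For every 60 true minutes, the faulty clock advances 60 + 7 = 67 minutes.
True elapsed: 8 hours = 480 minutes.
Faulty clock advances: 480 x 67/60 = 536 minutes (drift: 56 minutes ahead).
Shown time: 2:00 + 536 minutes = 10:56.

Final answer: 10:56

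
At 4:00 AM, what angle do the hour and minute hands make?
Hour hand position: 4 x 30 + 0 x 0.5 = 120 degrees
Minute hand position: 0 x 6 = 0 degrees
Difference: |120 - 0| = 120 degrees
The angle between the hands is 120 degrees

Final answer: 120 degrees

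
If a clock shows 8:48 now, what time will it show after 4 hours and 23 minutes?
Starting time: 8:48
Adding 23 minutes to 48 minutes: 48 + 23 = 71 minutes = 1 hour and 11 minutes
Adding 4 hours: 8 + 4 + 1 (carry) = 13 - 12 = 1
Final time: 1:11

Final answer: 1:11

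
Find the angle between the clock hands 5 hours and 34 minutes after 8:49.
First find the time 5 hours and 34 minutes after 8:49.
Total minutes: 8 x 60 + 49 + 5 x 60 + 34 = 863.
863 mod 720 = 143 minutes = 2:23.
Now compute the angle at 2:23:
Hour hand: 2 x 30 + 23 x 0.5 = 71.5 degrees
Minute hand: 23 x 6 = 138 degrees
Difference: |71.5 - 138| = 66.5 degrees
The angle is 66.5 degrees

Final answer: 66.5 degrees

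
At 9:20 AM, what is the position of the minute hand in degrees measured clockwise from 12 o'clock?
The minute hand moves 6 degrees per minute.
At 9:20: 20 x 6 = 120 degrees

Final answer: 120 degrees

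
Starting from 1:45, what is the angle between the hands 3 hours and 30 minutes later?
First find the time 3 hours and 30 minutes after 1:45.
Total minutes: 1 x 60 + 45 + 3 x 60 + 30 = 315.
315 mod 720 = 315 minutes = 5:15.
Now compute the angle at 5:15:
Hour hand: 5 x 30 + 15 x 0.5 = 157.5 degrees
Minute hand: 15 x 6 = 90 degrees
Difference: |157.5 - 90| = 67.5 degrees
The angle is 67.5 degrees

Final answer: 67.5 degrees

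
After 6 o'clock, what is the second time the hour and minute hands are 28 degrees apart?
At t minutes past 6:00, the hour hand is at 30 x 6 + 0.5t degrees and the minute hand is at 6t degrees.
The smaller angle between them is 28 degrees when |30H - 5.5t| = 28 or |30H - 5.5t| = 332.
With H = 6, solve 30 x 6 - 5.5t = +/- target for each target:
  t = (30 x 6 - 28) / 5.5 = 27.64
  t = (30 x 6 + 28) / 5.5 = 37.82
  t = (30 x 6 - 332) / 5.5 = -27.64 (outside (0, 60))
  t = (30 x 6 + 332) / 5.5 = 93.09 (outside (0, 60))
Valid solutions in (0, 60): {27.64, 37.82} minutes.
The second occurrence is t = 37.82 minutes.
The hands form a 28-degree angle at 37.82 minutes past 6:00.

Final answer: 37.82 minutes past 6:00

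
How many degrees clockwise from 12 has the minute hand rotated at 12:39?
The minute hand moves 6 degrees per minute.
At 12:39: 39 x 6 = 234 degrees

Final answer: 234 degrees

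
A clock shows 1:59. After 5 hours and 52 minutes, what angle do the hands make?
First find the time 5 hours and 52 minutes after 1:59.
Total minutes: 1 x 60 + 59 + 5 x 60 + 52 = 471.
471 mod 720 = 471 minutes = 7:51.
Now compute the angle at 7:51:
Hour hand: 7 x 30 + 51 x 0.5 = 235.5 degrees
Minute hand: 51 x 6 = 306 degrees
Difference: |235.5 - 306| = 70.5 degrees
The angle is 70.5 degrees

Final answer: 70.5 degrees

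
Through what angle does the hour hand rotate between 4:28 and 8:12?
The hour hand moves 0.5 degrees per minute.
Time elapsed: 8:12 - 4:28 = 224 minutes
Angular displacement: 224 x 0.5 = 112 degrees

Final answer: 112 degrees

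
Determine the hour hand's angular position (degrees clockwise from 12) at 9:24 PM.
The hour hand moves 30 degrees per hour and 0.5 degrees per minute.
At 9:24: (9) x 30 + 24 x 0.5 = 270 + 12 = 282 degrees

Final answer: 282 degrees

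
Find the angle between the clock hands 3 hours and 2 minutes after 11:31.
First find the time 3 hours and 2 minutes after 11:31.
Total minutes: 11 x 60 + 31 + 3 x 60 + 2 = 873.
873 mod 720 = 153 minutes = 2:33.
Now compute the angle at 2:33:
Hour hand: 2 x 30 + 33 x 0.5 = 76.5 degrees
Minute hand: 33 x 6 = 198 degrees
Difference: |76.5 - 198| = 121.5 degrees
The angle is 121.5 degrees

Final answer: 121.5 degrees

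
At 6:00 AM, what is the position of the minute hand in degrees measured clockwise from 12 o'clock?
The minute hand moves 6 degrees per minute.
At 6:00: 0 x 6 = 0 degrees

Final answer: 0 degrees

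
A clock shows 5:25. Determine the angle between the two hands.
Hour hand position: 5 x 30 + 25 x 0.5 = 162.5 degrees
Minute hand position: 25 x 6 = 150 degrees
Difference: |162.5 - 150| = 12.5 degrees
The angle between the hands is 12.5 degrees

Final answer: 12.5 degrees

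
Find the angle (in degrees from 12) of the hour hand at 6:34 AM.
The hour hand moves 30 degrees per hour and 0.5 degrees per minute.
At 6:34: (6) x 30 + 34 x 0.5 = 180 + 17 = 197 degrees

Final answer: 197 degrees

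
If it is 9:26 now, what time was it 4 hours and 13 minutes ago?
Starting time: 9:26 = 566 total minutes past 12:00
Subtracting: 4 hours and 13 minutes = 253 minutes
566 - 253 = 313 minutes
= 5 hours and 13 minutes past 12:00 = 5:13

Final answer: 5:13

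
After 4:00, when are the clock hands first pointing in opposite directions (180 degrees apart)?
For hands to be 180 degrees apart: |30H - 5.5t| = 180
With H = 4: t = (30 x 4 + 180)/5.5 = 54.55 or t = (30 x 4 - 180)/5.5 = -10.91
First valid solution (0 < t < 60): t = 54.55 minutes
The hands are opposite at 54.55 minutes past 4:00.

Final answer: 54.55 minutes past 4:00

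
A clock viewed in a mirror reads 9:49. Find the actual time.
Reflection across the vertical (12-6) axis maps a hand at angle A degrees to (360 - A) degrees, which sends a reading of T minutes past 12:00 to (720 - T) minutes past 12:00.
Mirror reads 9:49 = 589 minutes past 12:00.
Actual time: (720 - 589) mod 720 = 131 minutes = 2:11.

Final answer: 2:11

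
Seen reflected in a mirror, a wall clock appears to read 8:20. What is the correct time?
Reflection across the vertical (12-6) axis maps a hand at angle A degrees to (360 - A) degrees, which sends a reading of T minutes past 12:00 to (720 - T) minutes past 12:00.
Mirror reads 8:20 = 500 minutes past 12:00.
Actual time: (720 - 500) mod 720 = 220 minutes = 3:40.

Final answer: 3:40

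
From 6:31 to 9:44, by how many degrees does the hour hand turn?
The hour hand moves 0.5 degrees per minute.
Time elapsed: 9:44 - 6:31 = 193 minutes
Angular displacement: 193 x 0.5 = 96.5 degrees

Final answer: 96.5 degrees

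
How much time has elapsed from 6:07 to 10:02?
From 6:07 to 10:02:
(10 x 60 + 2) - (6 x 60 + 7) = 602 - 367 = 235 minutes
= 3 hours and 55 minutes

Final answer: 3 hours and 55 minutes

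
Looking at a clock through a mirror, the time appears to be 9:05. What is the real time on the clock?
Reflection across the vertical (12-6) axis maps a hand at angle A degrees to (360 - A) degrees, which sends a reading of T minutes past 12:00 to (720 - T) minutes past 12:00.
Mirror reads 9:05 = 545 minutes past 12:00.
Actual time: (720 - 545) mod 720 = 175 minutes = 2:55.

Final answer: 2:55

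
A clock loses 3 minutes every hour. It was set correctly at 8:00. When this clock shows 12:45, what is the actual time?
For every 60 true minutes, the faulty clock advances 57 minutes, so 1 faulty-clock minute corresponds to 60/57 true minutes.
From 8:00 to 12:45 on the faulty dial is 285 minutes.
True elapsed: 285 x 60/57 = 300 minutes = 5 hours.
True time: 8:00 + 5 hours = 1:00.

Final answer: 1:00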